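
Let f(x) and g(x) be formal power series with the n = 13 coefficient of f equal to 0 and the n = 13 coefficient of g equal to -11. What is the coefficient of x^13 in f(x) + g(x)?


Addition of formal power series is termwise.
The coefficient of x^13 in f + g = 0 + -11
= -11

-11


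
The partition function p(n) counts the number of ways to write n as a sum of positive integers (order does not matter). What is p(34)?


Using the generating function prod_{k>=1} 1/(1-x^k), we compute p(34).
By dynamic programming over parts 1 through 34:
p(34) = 12310

12310


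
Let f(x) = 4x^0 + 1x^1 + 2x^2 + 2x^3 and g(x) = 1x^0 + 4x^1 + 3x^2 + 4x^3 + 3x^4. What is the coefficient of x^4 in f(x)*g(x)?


Cauchy product at x^4:
4*3 + 1*4 + 2*3 + 2*4
= 30

30


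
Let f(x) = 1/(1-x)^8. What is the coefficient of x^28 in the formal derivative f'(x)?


Differentiate: d/dx [ 1/(1-x)^r ] = r / (1-x)^(r+1).
Here r = 8, so f'(x) = 8 / (1-x)^9.
The expansion of 1/(1-x)^(r+1) has coefficient of x^n equal to C(n+r, r).
So the coefficient of x^28 in f'(x) is
8 * C(36, 8) = 8 * 30260340 = 242082720

242082720


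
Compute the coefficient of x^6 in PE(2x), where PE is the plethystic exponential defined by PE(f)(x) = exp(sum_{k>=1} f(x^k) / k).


With f(x) = 2x, the exponent is sum_{k>=1} 2 x^k / k = 2 * (-ln(1 - x)). Exponentiating:
PE(2x) = exp(-2 ln(1 - x)) = 1/(1 - x)^2.
By the negative binomial expansion, [x^n] 1/(1 - x)^2 = C(n + 1, 1).
For n = 6: C(7, 1) = 7.

7


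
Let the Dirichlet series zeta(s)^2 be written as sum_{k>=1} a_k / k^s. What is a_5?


The Dirichlet convolution of the constant function 1 with itself gives (1 * 1)(k) = sum_{d | k} 1 = d(k), the number of positive divisors of k.
Since zeta(s) = sum_{k>=1} 1/k^s, we have zeta(s)^2 = sum_{k>=1} d(k)/k^s, so a_k = d(k).
For k = 5: the divisors are 1, 5.
Count = 2.

2


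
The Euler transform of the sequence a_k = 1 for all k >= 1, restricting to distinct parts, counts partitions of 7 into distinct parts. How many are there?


Partitions of 7 into distinct parts can be computed via generating function.
Product (1+x)(1+x^2)(1+x^3)...
The coefficient of x^7 = 5

5


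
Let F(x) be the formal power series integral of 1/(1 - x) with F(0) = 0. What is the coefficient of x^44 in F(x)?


1/(1 - x) = sum_{k>=0} x^k. Integrating termwise and using F(0) = 0 gives
F(x) = sum_{k>=0} x^(k+1) / (k+1) = sum_{m>=1} x^m / m = -ln(1 - x).
So the coefficient of x^44 is 1/44 = 1/44.

1/44


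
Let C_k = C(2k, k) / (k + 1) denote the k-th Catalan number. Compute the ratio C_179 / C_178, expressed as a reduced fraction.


Using C_k = (2k)! / (k! (k+1)!), the ratio C_{k+1}/C_k simplifies to
C_{k+1}/C_k = [(2k+2)! / ((k+1)! (k+2)!)] * [k! (k+1)! / (2k)!]
 = (2k+2)(2k+1) / ((k+1)(k+2)) = 2(2k+1) / (k+2).
For k = 178: 2(2*178 + 1) / (178 + 2) = 714/180 = 119/30.

119/30


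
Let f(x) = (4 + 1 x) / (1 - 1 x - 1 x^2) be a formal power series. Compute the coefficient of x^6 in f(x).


Write f(x) = sum_{k>=0} a_k x^k. Multiplying both sides by 1 - 1 x - 1 x^2 gives
(1 - 1 x - 1 x^2) sum_{k>=0} a_k x^k = 4 + 1 x.
Matching coefficients:
 x^0: a_0 = 4
 x^1: a_1 - 1 a_0 = 1  =>  a_1 = 1*4 + 1 = 5
 x^k (k >= 2): a_k = 1 a_{k-1} + 1 a_{k-2}.
Iterating: a_2 = 9, a_3 = 14, a_4 = 23, a_5 = 37, a_6 = 60.
So the coefficient of x^6 is 60.

60


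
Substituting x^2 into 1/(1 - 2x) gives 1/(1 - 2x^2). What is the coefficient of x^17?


Since 1/(1 - 2x^2) only has even powers of x,
the coefficient of x^17 (odd) is 0.

0


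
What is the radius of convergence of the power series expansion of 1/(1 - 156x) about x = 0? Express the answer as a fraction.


Expanding 1/(1 - 156x) = sum_{k>=0} 156^k x^k, the series converges when |156x| < 1, i.e., |x| < 1/156.
So the radius of convergence is 1/156 = 1/156.

1/156


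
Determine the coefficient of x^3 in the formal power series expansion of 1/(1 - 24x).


The geometric series identity gives 1/(1 - c x) = sum_{k>=0} c^k x^k, so the coefficient of x^k is c^k.
Here c = 24 and k = 3.
Computing: 24^3 = 13824

13824


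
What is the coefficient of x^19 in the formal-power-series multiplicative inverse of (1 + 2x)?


The inverse is 1/(1 + 2x). Apply the geometric identity 1/(1 - y) = sum_{k>=0} y^k with y = -2x:
1/(1 + 2x) = sum_{k>=0} (-2)^k x^k.
So the coefficient of x^19 is (-2)^19 = -524288.

-524288


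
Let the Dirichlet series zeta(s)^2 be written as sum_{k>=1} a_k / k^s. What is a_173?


The Dirichlet convolution of the constant function 1 with itself gives (1 * 1)(k) = sum_{d | k} 1 = d(k), the number of positive divisors of k.
Since zeta(s) = sum_{k>=1} 1/k^s, we have zeta(s)^2 = sum_{k>=1} d(k)/k^s, so a_k = d(k).
For k = 173: the divisors are 1, 173.
Count = 2.

2


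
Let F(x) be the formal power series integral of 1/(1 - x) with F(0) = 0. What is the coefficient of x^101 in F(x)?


1/(1 - x) = sum_{k>=0} x^k. Integrating termwise and using F(0) = 0 gives
F(x) = sum_{k>=0} x^(k+1) / (k+1) = sum_{m>=1} x^m / m = -ln(1 - x).
So the coefficient of x^101 is 1/101 = 1/101.

1/101


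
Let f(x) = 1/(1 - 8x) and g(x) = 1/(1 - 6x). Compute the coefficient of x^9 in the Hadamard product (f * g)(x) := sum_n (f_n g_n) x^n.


f has coefficients f_k = 8^k and g has coefficients g_k = 6^k, so the Hadamard product has coefficient (f*g)_k = 8^k * 6^k = 48^k.
For k = 9: 48^9 = 1352605460594688.

1352605460594688


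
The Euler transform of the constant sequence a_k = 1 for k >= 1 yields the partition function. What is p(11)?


The Euler transform converts the sequence a_k = 1 into the number of integer partitions.
Using the recurrence or dynamic programming:
p(11) = 56

56


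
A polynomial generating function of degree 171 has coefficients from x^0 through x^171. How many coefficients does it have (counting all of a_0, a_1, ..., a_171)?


A polynomial of degree 171 takes the form a_0 + a_1 x + ... + a_171 x^171.
The number of coefficients is 171 + 1 = 172.

172


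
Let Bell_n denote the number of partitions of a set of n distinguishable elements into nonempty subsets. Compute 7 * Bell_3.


Bell_3 can be computed from the Bell triangle or from Dobinski's identity Bell_n = (1/e) * sum_{k>=0} k^n / k!.
Computing Bell_3 = 5.
Then 7 * 5 = 35.

35


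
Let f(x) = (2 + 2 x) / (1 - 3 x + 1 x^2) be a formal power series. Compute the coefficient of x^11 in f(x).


Write f(x) = sum_{k>=0} a_k x^k. Multiplying both sides by 1 - 3 x + 1 x^2 gives
(1 - 3 x + 1 x^2) sum_{k>=0} a_k x^k = 2 + 2 x.
Matching coefficients:
 x^0: a_0 = 2
 x^1: a_1 - 3 a_0 = 2  =>  a_1 = 3*2 + 2 = 8
 x^k (k >= 2): a_k = 3 a_{k-1} - 1 a_{k-2}.
Iterating: a_2 = 22, a_3 = 58, a_4 = 152, a_5 = 398, a_6 = 1042, a_7 = 2728, a_8 = 7142, a_9 = 18698, a_10 = 48952, a_11 = 128158.
So the coefficient of x^11 is 128158.

128158


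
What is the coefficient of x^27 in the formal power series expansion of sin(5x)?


The Maclaurin series is sin(t) = sum_{k>=0} (-1)^k t^(2k+1) / (2k+1)!, so substituting t = 5x, only odd powers of x are nonzero, with coefficient of x^(2k+1) equal to (-1)^k 5^(2k+1) / (2k+1)!.
Write 27 = 2*13 + 1, giving the coefficient (-1)^13 * 5^27 / 27! = -7450580596923828125/10888869450418352160768000000 = -476837158203125/696887644826774538289152.

-476837158203125/696887644826774538289152


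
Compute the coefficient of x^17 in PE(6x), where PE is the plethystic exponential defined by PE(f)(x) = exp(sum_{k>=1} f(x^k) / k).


With f(x) = 6x, the exponent is sum_{k>=1} 6 x^k / k = 6 * (-ln(1 - x)). Exponentiating:
PE(6x) = exp(-6 ln(1 - x)) = 1/(1 - x)^6.
By the negative binomial expansion, [x^n] 1/(1 - x)^6 = C(n + 5, 5).
For n = 17: C(22, 5) = 26334.

26334


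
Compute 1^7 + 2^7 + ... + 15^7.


This power sum has a closed form given by Faulhaber's formula
sum_{k=1}^{m} k^p = (1 / (p + 1)) * sum_{j=0}^{p} C(p + 1, j) B_j m^(p + 1 - j),
but for small m direct computation is fastest:
1 + 128 + 2187 + 16384 + 78125 + 279936 + 823543 + 2097152 + 4782969 + 10000000 + 19487171 + 35831808 + 62748517 + 105413504 + 170859375 = 412420800.

412420800


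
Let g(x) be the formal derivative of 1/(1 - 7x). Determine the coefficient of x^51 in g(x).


Differentiate termwise: d/dx sum_{k>=0} 7^k x^k = sum_{k>=1} k 7^k x^(k-1) = sum_{j>=0} (j+1) 7^(j+1) x^j.
Equivalently, d/dx [1/(1 - 7x)] = 7/(1 - 7x)^2.
For j = 51: 52 * 7^52 = 52 * 88124787089723195184393736687912818113311201 = 4582488928665606149588474307771466541892182452.

4582488928665606149588474307771466541892182452


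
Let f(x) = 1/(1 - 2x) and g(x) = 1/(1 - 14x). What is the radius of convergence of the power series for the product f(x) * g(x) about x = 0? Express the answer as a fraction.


The radius of 1/(1 - 2x) is 1/2 (nearest singularity at x = 1/2), and the radius of 1/(1 - 14x) is 1/14.
The product f(x)*g(x) = 1/((1 - 2x)(1 - 14x)) has singularities at both 1/2 and 1/14, so its radius of convergence is the distance to the nearest one:
min(1/2, 1/14) = 1/14.

1/14


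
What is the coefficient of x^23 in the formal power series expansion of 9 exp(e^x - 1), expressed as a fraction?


exp(e^x - 1) is the exponential generating function for the Bell numbers Bell_k: exp(e^x - 1) = sum_{k>=0} Bell_k x^k / k!.
So the coefficient of x^23 in 9 exp(e^x - 1) is 9 Bell_23 / 23!.
Computing: Bell_23 = 44152005855084346 and 23! = 25852016738884976640000, giving
9 * 44152005855084346/25852016738884976640000 = 22076002927542173/1436223152160276480000.

22076002927542173/1436223152160276480000


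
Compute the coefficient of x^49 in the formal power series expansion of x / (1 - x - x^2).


Let f(x) = sum_{k>=0} a_k x^k. Multiplying f(x) * (1 - x - x^2) = x and matching coefficients gives a_0 = 0, a_1 = 1, and a_k = a_{k-1} + a_{k-2} for k >= 2. These are the Fibonacci numbers F_k.
Iterating from F_0 = 0, F_1 = 1:
F_0=0, F_1=1, F_2=1, F_3=2, F_4=3, F_5=5, F_6=8, F_7=13, F_8=21, F_9=34, ...
F_49 = 7778742049.

7778742049


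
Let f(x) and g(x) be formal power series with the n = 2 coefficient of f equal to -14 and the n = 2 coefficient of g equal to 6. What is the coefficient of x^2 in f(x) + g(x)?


Addition of formal power series is termwise.
The coefficient of x^2 in f + g = -14 + 6
= -8

-8


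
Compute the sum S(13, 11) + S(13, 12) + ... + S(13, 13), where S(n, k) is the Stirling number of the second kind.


By definition, S(n, k) counts partitions of an n-set into exactly k nonempty blocks.
Computing row n = 13 for k = 11..13:
S(13, k): 2431, 78, 1
Sum = 2510.

2510


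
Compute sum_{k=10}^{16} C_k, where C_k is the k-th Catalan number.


C_10 through C_16: 16796, 58786, 208012, 742900, 2674440, 9694845, 35357670
Sum = 16796 + 58786 + 208012 + 742900 + 2674440 + 9694845 + 35357670
= 48753449

48753449


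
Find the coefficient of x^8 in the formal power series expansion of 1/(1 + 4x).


Write 1/(1 + c x) = 1/(1 - (-c) x) and apply the geometric-series identity
1/(1 - y) = sum_{k>=0} y^k to get 1/(1 + c x) = sum_{k>=0} (-c)^k x^k.
So the coefficient of x^k is (-c)^k = (-1)^k * c^k.
Here c = 4 and k = 8:
(-4)^8 = 1 * 65536 = 65536

65536


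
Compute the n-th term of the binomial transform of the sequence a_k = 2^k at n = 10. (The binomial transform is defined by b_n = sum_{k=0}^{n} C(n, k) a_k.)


With a_k = 2^k, b_n = sum_{k=0}^{n} C(n, k) 2^k = (1 + 2)^n by the binomial theorem.
For n = 10: (1 + 2)^10 = 3^10 = 59049.

59049


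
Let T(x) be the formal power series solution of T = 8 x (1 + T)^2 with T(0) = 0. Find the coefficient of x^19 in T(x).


Apply the Lagrange inversion formula: if T = 8 x * phi(T) with phi(t) = (1 + t)^2, then [x^n] T = 8^n * (1/n) [t^(n-1)] phi(t)^n = 8^n * (1/n) [t^(n-1)] (1 + t)^(2n) = 8^n * (1/n) C(2n, n-1).
Using the identity C(2n, n-1) = C(2n, n) * n / (n+1), the unscaled factor equals C(2n, n) / (n+1) = C_n, the n-th Catalan number.
For n = 19: C_19 = C(38, 19) / 20 = 35345263800/20 = 1767263190.
With the 8^19 = 144115188075855872 factor, the coefficient is 144115188075855872 * 1767263190 = 254689467006387010330951680.

254689467006387010330951680


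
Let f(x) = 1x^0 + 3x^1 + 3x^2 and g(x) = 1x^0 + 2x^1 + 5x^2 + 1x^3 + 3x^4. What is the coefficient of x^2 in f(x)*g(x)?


Cauchy product at x^2:
1*5 + 3*2 + 3*1
= 14

14


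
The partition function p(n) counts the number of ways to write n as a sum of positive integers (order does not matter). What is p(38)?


Using the generating function prod_{k>=1} 1/(1-x^k), we compute p(38).
By dynamic programming over parts 1 through 38:
p(38) = 26015

26015


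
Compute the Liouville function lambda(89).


The Liouville function is lambda(k) = (-1)^Omega(k), where Omega(k) counts the prime factors of k with multiplicity.
Factoring: 89 = 89, so Omega(89) = 1.
lambda(89) = (-1)^1 = -1.

-1


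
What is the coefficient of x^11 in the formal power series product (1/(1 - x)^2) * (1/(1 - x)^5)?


Combine the factors: (1/(1 - x)^2) * (1/(1 - x)^5) = 1/(1 - x)^7.
Then use 1/(1 - x)^r = sum_{k>=0} C(k + r - 1, r - 1) x^k with r = 7 and k = 11:
C(17, 6) = 12376.

12376


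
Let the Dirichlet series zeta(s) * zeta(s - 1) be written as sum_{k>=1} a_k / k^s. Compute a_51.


Convolution gives a_k = sum_{d | k} d * 1 = sum_{d | k} d = sigma(k), the sum of positive divisors of k.
For k = 51, the divisors are 1, 3, 17, 51, so
sigma(51) = 1 + 3 + 17 + 51 = 72.

72


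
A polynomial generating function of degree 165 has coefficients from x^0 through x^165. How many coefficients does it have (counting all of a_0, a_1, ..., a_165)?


A polynomial of degree 165 takes the form a_0 + a_1 x + ... + a_165 x^165.
The number of coefficients is 165 + 1 = 166.

166


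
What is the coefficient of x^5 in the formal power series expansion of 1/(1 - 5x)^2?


The general identity 1/(1 - c x)^r = sum_{k>=0} c^k C(k + r - 1, r - 1) x^k follows by substituting y = c x into 1/(1 - y)^r = sum_{k>=0} C(k + r - 1, r - 1) y^k.
For c = 5, r = 2, k = 5:
5^5 * C(6, 1) = 3125 * 6 = 18750.

18750


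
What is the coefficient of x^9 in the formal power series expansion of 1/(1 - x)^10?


The negative binomial / multiset identity is
1/(1 - x)^r = sum_{k>=0} C(k + r - 1, r - 1) x^k.
Here r = 10 and k = 9, so the coefficient is
C(9 + 9, 9) = C(18, 9)
= 48620

48620


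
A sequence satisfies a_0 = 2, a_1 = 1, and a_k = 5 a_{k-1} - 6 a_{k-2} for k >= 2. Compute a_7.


The characteristic equation is t^2 - 5 t + 6 = 0, with roots r_1 = 3 and r_2 = 2 (so c_1 = r_1 + r_2, c_2 = -r_1 r_2 as required).
One can use the closed form a_n = A r_1^n + B r_2^n, but direct iteration is more reliable:
a_0 = 2, a_1 = 1, a_2 = -7, a_3 = -41, a_4 = -163, a_5 = -569, a_6 = -1867, a_7 = -5921.
So a_7 = -5921.

-5921


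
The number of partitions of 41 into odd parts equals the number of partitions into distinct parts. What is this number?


Computing partitions of 41 into odd parts (1, 3, 5, ...):
Using the generating function prod_{k>=0} 1/(1-x^(2k+1)),
the count is 1260

1260


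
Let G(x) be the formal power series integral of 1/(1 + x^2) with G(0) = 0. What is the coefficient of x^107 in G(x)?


1/(1 + x^2) = sum_{j>=0} (-1)^j x^(2j). Integrating termwise with G(0) = 0:
G(x) = sum_{j>=0} (-1)^j x^(2j+1) / (2j+1) = arctan(x).
Only odd powers are nonzero. For x^107 write 107 = 2*53 + 1, giving
(-1)^53 / 107 = -1/107 = -1/107.

-1/107


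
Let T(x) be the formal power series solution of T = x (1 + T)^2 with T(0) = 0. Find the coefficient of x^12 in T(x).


Apply the Lagrange inversion formula: if T = x * phi(T) with phi(t) = (1 + t)^2, then [x^n] T = (1/n) [t^(n-1)] phi(t)^n = (1/n) [t^(n-1)] (1 + t)^(2n) = (1/n) C(2n, n-1).
Using the identity C(2n, n-1) = C(2n, n) * n / (n+1), the unscaled factor equals C(2n, n) / (n+1) = C_n, the n-th Catalan number.
For n = 12: C_12 = C(24, 12) / 13 = 2704156/13 = 208012 = 208012.

208012


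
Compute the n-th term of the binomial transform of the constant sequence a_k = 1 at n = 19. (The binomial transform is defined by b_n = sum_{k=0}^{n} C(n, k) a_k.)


With a_k = 1 for all k, b_n = sum_{k=0}^{n} C(n, k) = 2^n by the binomial theorem.
For n = 19: 2^19 = 524288.

524288


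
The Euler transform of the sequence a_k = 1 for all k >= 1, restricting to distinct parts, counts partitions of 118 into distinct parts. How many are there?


Partitions of 118 into distinct parts can be computed via generating function.
Product (1+x)(1+x^2)(1+x^3)...
The coefficient of x^118 = 1881578

1881578


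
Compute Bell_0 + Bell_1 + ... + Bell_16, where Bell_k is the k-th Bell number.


Recall Bell_k counts set partitions of a k-set (with Bell_0 = 1 by convention).
Bell_0 through Bell_16: 1, 1, 2, 5, 15, 52, 203, 877, 4140, 21147, 115975, 678570, 4213597, 27644437, 190899322, 1382958545, 10480142147
Sum = 1 + 1 + 2 + 5 + 15 + 52 + 203 + 877 + 4140 + 21147 + 115975 + 678570 + 4213597 + 27644437 + 190899322 + 1382958545 + 10480142147 = 12086679036.

12086679036


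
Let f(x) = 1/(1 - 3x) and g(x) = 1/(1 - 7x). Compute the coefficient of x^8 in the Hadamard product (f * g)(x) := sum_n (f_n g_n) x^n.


f has coefficients f_k = 3^k and g has coefficients g_k = 7^k, so the Hadamard product has coefficient (f*g)_k = 3^k * 7^k = 21^k.
For k = 8: 21^8 = 37822859361.

37822859361


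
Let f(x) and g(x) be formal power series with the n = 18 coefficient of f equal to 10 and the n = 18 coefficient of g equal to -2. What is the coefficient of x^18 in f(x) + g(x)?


Addition of formal power series is termwise.
The coefficient of x^18 in f + g = 10 + -2
= 8

8


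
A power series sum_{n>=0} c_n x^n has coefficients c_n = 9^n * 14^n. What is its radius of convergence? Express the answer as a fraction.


By the root test (Cauchy-Hadamard), the radius is R = 1 / limsup_n |c_n|^(1/n).
Here |c_n|^(1/n) = (9^n * 14^n)^(1/n) = 9 * 14 = 126 for all n.
So R = 1/126 = 1/126.

1/126


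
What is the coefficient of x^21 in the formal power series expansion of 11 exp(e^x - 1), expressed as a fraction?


exp(e^x - 1) is the exponential generating function for the Bell numbers Bell_k: exp(e^x - 1) = sum_{k>=0} Bell_k x^k / k!.
So the coefficient of x^21 in 11 exp(e^x - 1) is 11 Bell_21 / 21!.
Computing: Bell_21 = 474869816156751 and 21! = 51090942171709440000, giving
11 * 474869816156751/51090942171709440000 = 158289938718917/1548210368839680000.

158289938718917/1548210368839680000


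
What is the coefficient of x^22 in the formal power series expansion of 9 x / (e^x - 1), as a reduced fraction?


The exponential generating function for Bernoulli numbers is
x / (e^x - 1) = sum_{k>=0} B_k x^k / k!.
So the coefficient of x^22 in 9 x / (e^x - 1) is 9 B_22 / 22!.
Computing: B_22 = 854513/138, 22! = 1124000727777607680000, giving
9 * 854513/138 / 1124000727777607680000 = 77683/1566788893265756160000.

77683/1566788893265756160000


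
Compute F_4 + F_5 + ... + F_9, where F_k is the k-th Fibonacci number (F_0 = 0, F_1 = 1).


Use the identity sum_{k=0}^{N} F_k = F_{N+2} - 1 (which follows from F_{k+2} - F_{k+1} = F_k). Then
sum_{k=4}^{9} F_k = (F_{11} - 1) - (F_{5} - 1) = F_{11} - F_{5}.
Computing: F_{11} = 89, F_{5} = 5, so
Sum = 89 - 5 = 84.

84


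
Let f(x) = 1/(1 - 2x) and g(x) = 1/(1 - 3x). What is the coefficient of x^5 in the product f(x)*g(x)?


The coefficient of x^n in f*g is the Cauchy product: sum_{k=0}^{n} a^k * b^(n-k).
With a=2, b=3, n=5:
sum_{k=0}^{5} 2^k * 3^(5-k)
= 665

665


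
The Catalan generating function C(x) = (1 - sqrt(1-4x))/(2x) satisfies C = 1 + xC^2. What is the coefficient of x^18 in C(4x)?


Substituting x -> 4x scales the n-th coefficient by 4^n, so [x^18] C(4x) = 4^18 * C_18.
C_18 = C(2*18, 18)/(19) = 9075135300/19 = 477638700.
So 4^18 * 477638700 = 68719476736 * 477638700 = 32823081532863283200.

32823081532863283200


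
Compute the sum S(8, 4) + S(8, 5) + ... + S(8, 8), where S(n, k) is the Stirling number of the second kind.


By definition, S(n, k) counts partitions of an n-set into exactly k nonempty blocks.
Computing row n = 8 for k = 4..8:
S(8, k): 1701, 1050, 266, 28, 1
Sum = 3046.

3046


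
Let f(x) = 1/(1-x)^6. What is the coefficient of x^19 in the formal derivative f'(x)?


Differentiate: d/dx [ 1/(1-x)^r ] = r / (1-x)^(r+1).
Here r = 6, so f'(x) = 6 / (1-x)^7.
The expansion of 1/(1-x)^(r+1) has coefficient of x^n equal to C(n+r, r).
So the coefficient of x^19 in f'(x) is
6 * C(25, 6) = 6 * 177100 = 1062600

1062600


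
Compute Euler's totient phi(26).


phi(n) counts integers in [1, n] coprime to n. Using the multiplicative formula phi(n) = n * prod_{p | n} (1 - 1/p):
26 = 2 * 13, so
phi(26) = 26 * (1 - 1/2) * (1 - 1/13) = 12.

12


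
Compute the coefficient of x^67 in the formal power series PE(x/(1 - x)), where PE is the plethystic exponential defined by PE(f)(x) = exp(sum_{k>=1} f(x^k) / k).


For f(x) = x/(1 - x) we have
sum_{k>=1} f(x^k) / k = sum_{k>=1} (1/k) * x^k / (1 - x^k) = sum_{k, m >= 1} x^(k m) / k,
which after exponentiating simplifies to
PE(x/(1 - x)) = prod_{k>=1} 1 / (1 - x^k).
This is the generating function for the partition function p(n), so the coefficient of x^67 is p(67).
Computing p(67) by dynamic programming over parts 1, 2, ..., 67: p(67) = 2679689.

2679689


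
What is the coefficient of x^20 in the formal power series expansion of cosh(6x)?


The Maclaurin series is cosh(t) = sum_{m>=0} t^(2m) / (2m)!, so substituting t = 6x, only even powers of x are nonzero, with coefficient of x^(2m) equal to 6^(2m) / (2m)!.
For x^20 the coefficient is 6^20/20! = 3656158440062976/2432902008176640000 = 2125764/1414538125.

2125764/1414538125


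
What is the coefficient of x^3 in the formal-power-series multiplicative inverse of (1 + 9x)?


The inverse is 1/(1 + 9x). Apply the geometric identity 1/(1 - y) = sum_{k>=0} y^k with y = -9x:
1/(1 + 9x) = sum_{k>=0} (-9)^k x^k.
So the coefficient of x^3 is (-9)^3 = -729.

-729


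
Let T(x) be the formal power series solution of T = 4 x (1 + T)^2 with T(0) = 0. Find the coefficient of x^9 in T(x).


Apply the Lagrange inversion formula: if T = 4 x * phi(T) with phi(t) = (1 + t)^2, then [x^n] T = 4^n * (1/n) [t^(n-1)] phi(t)^n = 4^n * (1/n) [t^(n-1)] (1 + t)^(2n) = 4^n * (1/n) C(2n, n-1).
Using the identity C(2n, n-1) = C(2n, n) * n / (n+1), the unscaled factor equals C(2n, n) / (n+1) = C_n, the n-th Catalan number.
For n = 9: C_9 = C(18, 9) / 10 = 48620/10 = 4862.
With the 4^9 = 262144 factor, the coefficient is 262144 * 4862 = 1274544128.

1274544128


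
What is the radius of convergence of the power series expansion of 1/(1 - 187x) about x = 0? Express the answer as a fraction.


Expanding 1/(1 - 187x) = sum_{k>=0} 187^k x^k, the series converges when |187x| < 1, i.e., |x| < 1/187.
So the radius of convergence is 1/187 = 1/187.

1/187


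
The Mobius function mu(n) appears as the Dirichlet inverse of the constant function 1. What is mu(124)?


124 has a squared prime factor, so mu(124) = 0.
Factorization reveals a repeated prime.

0


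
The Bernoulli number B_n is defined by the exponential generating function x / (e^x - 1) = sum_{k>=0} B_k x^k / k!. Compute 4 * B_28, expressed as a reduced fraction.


Bernoulli numbers can also be computed recursively via B_0 = 1 and sum_{j=0}^{m} C(m+1, j) B_j = 0 for m >= 1. Odd-index Bernoulli numbers vanish for k >= 3.
Computing B_28 = -23749461029/870, so 4 * B_28 = 4 * -23749461029/870 = -47498922058/435.

-47498922058/435


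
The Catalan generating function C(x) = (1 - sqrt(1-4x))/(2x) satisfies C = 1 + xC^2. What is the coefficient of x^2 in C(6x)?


Substituting x -> 6x scales the n-th coefficient by 6^n, so [x^2] C(6x) = 6^2 * C_2.
C_2 = C(2*2, 2)/(3) = 6/3 = 2.
So 6^2 * 2 = 36 * 2 = 72.

72


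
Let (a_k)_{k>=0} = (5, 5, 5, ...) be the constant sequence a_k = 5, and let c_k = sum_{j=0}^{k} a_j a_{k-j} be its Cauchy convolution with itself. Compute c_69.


Since a_j = 5 for all j >= 0, the convolution sum becomes
c_k = sum_{j=0}^{k} 5 * 5 = 25 * (k + 1).
Equivalently, the generating function of (a_k) is 5/(1 - x) and its square is 25/(1 - x)^2 = sum_{k>=0} 25(k + 1) x^k.
For k = 69: 25 * 70 = 1750.

1750


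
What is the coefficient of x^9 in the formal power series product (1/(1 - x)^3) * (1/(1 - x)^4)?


Combine the factors: (1/(1 - x)^3) * (1/(1 - x)^4) = 1/(1 - x)^7.
Then use 1/(1 - x)^r = sum_{k>=0} C(k + r - 1, r - 1) x^k with r = 7 and k = 9:
C(15, 6) = 5005.

5005


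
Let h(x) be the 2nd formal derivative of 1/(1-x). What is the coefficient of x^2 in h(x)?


Differentiating 2 times: d^2/dx^2 [1/(1-x)] = 2!/(1-x)^3.
The expansion 1/(1-x)^3 = sum_{k>=0} C(k+2, 2) x^k, so the coefficient of x^n in 2!/(1-x)^3 is 2! * C(n+2, 2).
For n = 2: 2 * C(4, 2) = 2 * 6 = 12

12


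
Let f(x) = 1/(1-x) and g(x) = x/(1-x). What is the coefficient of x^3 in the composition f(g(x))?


First simplify the composition: f(g(x)) = 1/(1 - x/(1-x)) = (1-x)/((1-x) - x) = (1-x)/(1-2x).
Now extract the coefficient. Write (1-x)/(1-2x) = 1/(1-2x) - x/(1-2x).
The coefficient of x^n in 1/(1-2x) is 2^n, and in x/(1-2x) is 2^(n-1) (for n >= 1).
So the coefficient of x^3 is 2^3 - 2^2 = 8 - 4 = 4.

4


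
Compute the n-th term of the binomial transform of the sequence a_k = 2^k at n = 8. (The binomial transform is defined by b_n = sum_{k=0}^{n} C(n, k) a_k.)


With a_k = 2^k, b_n = sum_{k=0}^{n} C(n, k) 2^k = (1 + 2)^n by the binomial theorem.
For n = 8: (1 + 2)^8 = 3^8 = 6561.

6561


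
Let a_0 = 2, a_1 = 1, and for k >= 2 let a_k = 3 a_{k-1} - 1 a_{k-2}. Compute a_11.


Iterating the recurrence forward:
a_0 = 2
a_1 = 1
a_2 = 3*1 - 1*2 = 1
a_3 = 3*1 - 1*1 = 2
a_4 = 3*2 - 1*1 = 5
a_5 = 3*5 - 1*2 = 13
a_6 = 3*13 - 1*5 = 34
a_7 = 3*34 - 1*13 = 89
a_8 = 3*89 - 1*34 = 233
a_9 = 3*233 - 1*89 = 610
a_10 = 3*610 - 1*233 = 1597
a_11 = 3*1597 - 1*610 = 4181
So a_11 = 4181.

4181


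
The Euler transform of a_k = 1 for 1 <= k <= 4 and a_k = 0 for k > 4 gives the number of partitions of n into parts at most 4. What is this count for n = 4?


Partitions of 4 into parts at most 4:
Using generating function (1-x)^(-1)(1-x^2)^(-1)...(1-x^4)^(-1),
the coefficient of x^4 = 5

5


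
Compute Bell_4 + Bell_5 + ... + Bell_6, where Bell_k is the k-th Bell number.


Recall Bell_k counts set partitions of a k-set (with Bell_0 = 1 by convention).
Bell_4 through Bell_6: 15, 52, 203
Sum = 15 + 52 + 203 = 270.

270


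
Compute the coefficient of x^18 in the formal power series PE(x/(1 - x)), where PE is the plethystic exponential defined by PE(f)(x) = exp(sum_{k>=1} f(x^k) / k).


For f(x) = x/(1 - x) we have
sum_{k>=1} f(x^k) / k = sum_{k>=1} (1/k) * x^k / (1 - x^k) = sum_{k, m >= 1} x^(k m) / k,
which after exponentiating simplifies to
PE(x/(1 - x)) = prod_{k>=1} 1 / (1 - x^k).
This is the generating function for the partition function p(n), so the coefficient of x^18 is p(18).
Computing p(18) by dynamic programming over parts 1, 2, ..., 18: p(18) = 385.

385


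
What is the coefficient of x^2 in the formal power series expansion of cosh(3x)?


The Maclaurin series is cosh(t) = sum_{m>=0} t^(2m) / (2m)!, so substituting t = 3x, only even powers of x are nonzero, with coefficient of x^(2m) equal to 3^(2m) / (2m)!.
For x^2 the coefficient is 3^2/2! = 9/2 = 9/2.

9/2


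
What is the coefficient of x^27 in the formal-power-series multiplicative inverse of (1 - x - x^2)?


Let the inverse be f(x) = sum_{k>=0} a_k x^k. From f(x) * (1 - x - x^2) = 1 and matching coefficients:
 x^0: a_0 = 1.
 x^1: a_1 - a_0 = 0, so a_1 = 1.
 x^k (k >= 2): a_k - a_{k-1} - a_{k-2} = 0, i.e. a_k = a_{k-1} + a_{k-2}.
This is the Fibonacci-type recurrence shifted so that a_0 = a_1 = 1.
Iterating: a_0=1, a_1=1, a_2=2, a_3=3, a_4=5, a_5=8, a_6=13, a_7=21, a_8=34, a_9=55, ...
a_27 = 317811.

317811


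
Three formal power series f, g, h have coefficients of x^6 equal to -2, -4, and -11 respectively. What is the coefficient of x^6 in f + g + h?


Series addition is componentwise:
-2 + -4 + -11
= -17

-17


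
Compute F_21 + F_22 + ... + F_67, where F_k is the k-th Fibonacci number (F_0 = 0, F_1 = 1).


Use the identity sum_{k=0}^{N} F_k = F_{N+2} - 1 (which follows from F_{k+2} - F_{k+1} = F_k). Then
sum_{k=21}^{67} F_k = (F_{69} - 1) - (F_{22} - 1) = F_{69} - F_{22}.
Computing: F_{69} = 117669030460994, F_{22} = 17711, so
Sum = 117669030460994 - 17711 = 117669030443283.

117669030443283


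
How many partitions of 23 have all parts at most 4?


Using the generating function (1-x)^(-1)(1-x^2)^(-1)...(1-x^4)^(-1),
the coefficient of x^23 counts these restricted partitions.
Result = 150

150


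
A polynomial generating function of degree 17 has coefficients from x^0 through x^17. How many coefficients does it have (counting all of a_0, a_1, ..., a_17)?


A polynomial of degree 17 takes the form a_0 + a_1 x + ... + a_17 x^17.
The number of coefficients is 17 + 1 = 18.

18


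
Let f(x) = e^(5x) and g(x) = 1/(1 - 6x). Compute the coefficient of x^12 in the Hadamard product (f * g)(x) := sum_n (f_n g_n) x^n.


Expanding: f_k = 5^k/k! (from e^(5x)) and g_k = 6^k (from 1/(1 - 6x)). So the Hadamard coefficient (f * g)_k = 5^k 6^k / k! = (30)^k / k!.
For k = 12: 30^12/12! = 531441000000000000/479001600 = 85429687500/77.

85429687500/77


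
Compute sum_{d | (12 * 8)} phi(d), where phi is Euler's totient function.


First, 12 * 8 = 96. One classical identity is sum_{d | n} phi(d) = n (each k in [1, n] has a unique gcd with n, and among the k's with gcd(k, n) = n/d there are phi(d) of them). So the sum equals 96. We also verify directly:
Divisors of 96: 1, 2, 3, 4, 6, 8, 12, 16, 24, 32, 48, 96.
phi values: 1, 1, 2, 2, 2, 4, 4, 8, 8, 16, 16, 32.
Sum = 96.

96


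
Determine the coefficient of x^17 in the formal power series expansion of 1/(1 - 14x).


The geometric series identity gives 1/(1 - c x) = sum_{k>=0} c^k x^k, so the coefficient of x^k is c^k.
Here c = 14 and k = 17.
Computing: 14^17 = 30491346729331195904

30491346729331195904


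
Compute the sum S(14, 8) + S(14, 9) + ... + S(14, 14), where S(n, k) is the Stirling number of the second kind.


By definition, S(n, k) counts partitions of an n-set into exactly k nonempty blocks.
Computing row n = 14 for k = 8..14:
S(14, k): 20912320, 5135130, 752752, 66066, 3367, 91, 1
Sum = 26869727.

26869727


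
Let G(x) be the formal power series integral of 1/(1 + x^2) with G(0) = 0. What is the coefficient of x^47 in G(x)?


1/(1 + x^2) = sum_{j>=0} (-1)^j x^(2j). Integrating termwise with G(0) = 0:
G(x) = sum_{j>=0} (-1)^j x^(2j+1) / (2j+1) = arctan(x).
Only odd powers are nonzero. For x^47 write 47 = 2*23 + 1, giving
(-1)^23 / 47 = -1/47 = -1/47.

-1/47


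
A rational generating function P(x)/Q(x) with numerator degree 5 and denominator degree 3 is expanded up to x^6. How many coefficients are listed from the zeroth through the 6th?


Expanding up to x^6 gives the coefficients for x^0, x^1, ..., x^6.
That is 6 + 1 = 7 coefficients in total.

7


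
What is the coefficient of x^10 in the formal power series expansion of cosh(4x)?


The Maclaurin series is cosh(t) = sum_{m>=0} t^(2m) / (2m)!, so substituting t = 4x, only even powers of x are nonzero, with coefficient of x^(2m) equal to 4^(2m) / (2m)!.
For x^10 the coefficient is 4^10/10! = 1048576/3628800 = 4096/14175.

4096/14175


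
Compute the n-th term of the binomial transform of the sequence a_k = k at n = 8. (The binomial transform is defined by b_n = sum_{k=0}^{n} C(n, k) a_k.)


With a_k = k, b_n = sum_{k=0}^{n} C(n, k) k. Using k * C(n, k) = n * C(n-1, k-1) gives b_n = n * sum_{k>=1} C(n-1, k-1) = n * 2^(n-1).
For n = 8: 8 * 2^7 = 8 * 128 = 1024.

1024


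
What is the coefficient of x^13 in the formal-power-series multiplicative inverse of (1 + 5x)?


The inverse is 1/(1 + 5x). Apply the geometric identity 1/(1 - y) = sum_{k>=0} y^k with y = -5x:
1/(1 + 5x) = sum_{k>=0} (-5)^k x^k.
So the coefficient of x^13 is (-5)^13 = -1220703125.

-1220703125


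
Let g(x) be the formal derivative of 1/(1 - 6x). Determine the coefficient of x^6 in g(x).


Differentiate termwise: d/dx sum_{k>=0} 6^k x^k = sum_{k>=1} k 6^k x^(k-1) = sum_{j>=0} (j+1) 6^(j+1) x^j.
Equivalently, d/dx [1/(1 - 6x)] = 6/(1 - 6x)^2.
For j = 6: 7 * 6^7 = 7 * 279936 = 1959552.

1959552


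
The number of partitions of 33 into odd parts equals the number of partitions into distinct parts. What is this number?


Computing partitions of 33 into odd parts (1, 3, 5, ...):
Using the generating function prod_{k>=0} 1/(1-x^(2k+1)),
the count is 448

448


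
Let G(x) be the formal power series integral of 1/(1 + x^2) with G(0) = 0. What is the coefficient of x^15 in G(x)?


1/(1 + x^2) = sum_{j>=0} (-1)^j x^(2j). Integrating termwise with G(0) = 0:
G(x) = sum_{j>=0} (-1)^j x^(2j+1) / (2j+1) = arctan(x).
Only odd powers are nonzero. For x^15 write 15 = 2*7 + 1, giving
(-1)^7 / 15 = -1/15 = -1/15.

-1/15


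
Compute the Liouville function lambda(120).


The Liouville function is lambda(k) = (-1)^Omega(k), where Omega(k) counts the prime factors of k with multiplicity.
Factoring: 120 = 2 * 2 * 2 * 3 * 5, so Omega(120) = 5.
lambda(120) = (-1)^5 = -1.

-1


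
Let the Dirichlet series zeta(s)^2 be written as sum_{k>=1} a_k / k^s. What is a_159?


The Dirichlet convolution of the constant function 1 with itself gives (1 * 1)(k) = sum_{d | k} 1 = d(k), the number of positive divisors of k.
Since zeta(s) = sum_{k>=1} 1/k^s, we have zeta(s)^2 = sum_{k>=1} d(k)/k^s, so a_k = d(k).
For k = 159: the divisors are 1, 3, 53, 159.
Count = 4.

4


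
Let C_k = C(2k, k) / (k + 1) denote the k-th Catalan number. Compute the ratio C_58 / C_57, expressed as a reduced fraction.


Using C_k = (2k)! / (k! (k+1)!), the ratio C_{k+1}/C_k simplifies to
C_{k+1}/C_k = [(2k+2)! / ((k+1)! (k+2)!)] * [k! (k+1)! / (2k)!]
 = (2k+2)(2k+1) / ((k+1)(k+2)) = 2(2k+1) / (k+2).
For k = 57: 2(2*57 + 1) / (57 + 2) = 230/59 = 230/59.

230/59


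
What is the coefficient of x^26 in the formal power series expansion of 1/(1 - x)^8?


The negative binomial / multiset identity is
1/(1 - x)^r = sum_{k>=0} C(k + r - 1, r - 1) x^k.
Here r = 8 and k = 26, so the coefficient is
C(26 + 7, 7) = C(33, 7)
= 4272048

4272048


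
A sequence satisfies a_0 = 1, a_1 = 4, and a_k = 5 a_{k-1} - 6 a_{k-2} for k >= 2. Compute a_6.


The characteristic equation is t^2 - 5 t + 6 = 0, with roots r_1 = 3 and r_2 = 2 (so c_1 = r_1 + r_2, c_2 = -r_1 r_2 as required).
One can use the closed form a_n = A r_1^n + B r_2^n, but direct iteration is more reliable:
a_0 = 1, a_1 = 4, a_2 = 14, a_3 = 46, a_4 = 146, a_5 = 454, a_6 = 1394.
So a_6 = 1394.

1394


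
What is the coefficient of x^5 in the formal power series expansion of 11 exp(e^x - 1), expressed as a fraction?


exp(e^x - 1) is the exponential generating function for the Bell numbers Bell_k: exp(e^x - 1) = sum_{k>=0} Bell_k x^k / k!.
So the coefficient of x^5 in 11 exp(e^x - 1) is 11 Bell_5 / 5!.
Computing: Bell_5 = 52 and 5! = 120, giving
11 * 52/120 = 143/30.

143/30


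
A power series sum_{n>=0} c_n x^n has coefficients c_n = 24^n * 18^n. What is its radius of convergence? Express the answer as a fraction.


By the root test (Cauchy-Hadamard), the radius is R = 1 / limsup_n |c_n|^(1/n).
Here |c_n|^(1/n) = (24^n * 18^n)^(1/n) = 24 * 18 = 432 for all n.
So R = 1/432 = 1/432.

1/432


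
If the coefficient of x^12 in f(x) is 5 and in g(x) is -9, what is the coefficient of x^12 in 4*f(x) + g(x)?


Scalar multiplication scales coefficients: 4 * 5 = 20.
Then add the g coefficient: 20 + -9
= 11

11


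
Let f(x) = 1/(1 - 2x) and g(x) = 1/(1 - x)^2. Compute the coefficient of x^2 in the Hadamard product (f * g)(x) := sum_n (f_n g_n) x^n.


f has coefficients f_k = 2^k. For g = 1/(1 - x)^2 the coefficient is g_k = C(k + 1, 1) = k + 1. The Hadamard coefficient is (f * g)_k = 2^k * (k + 1).
For k = 2: 2^2 * 3 = 4 * 3 = 12.

12


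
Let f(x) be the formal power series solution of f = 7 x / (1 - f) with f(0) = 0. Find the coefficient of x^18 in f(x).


Apply Lagrange inversion: f = 7 x * phi(f) with phi(t) = 1/(1 - t), so
[x^n] f = 7^n * (1/n) [t^(n-1)] phi(t)^n = 7^n * (1/n) [t^(n-1)] (1 - t)^(-n) = 7^n * (1/n) C(2n - 2, n - 1) = 7^n * C_{n-1}.
For n = 18: C_17 = C(34, 17) / 18 = 2333606220/18 = 129644790.
With the 7^18 = 1628413597910449 factor, the coefficient is 1628413597910449 * 129644790 = 211115338934244599410710.

211115338934244599410710


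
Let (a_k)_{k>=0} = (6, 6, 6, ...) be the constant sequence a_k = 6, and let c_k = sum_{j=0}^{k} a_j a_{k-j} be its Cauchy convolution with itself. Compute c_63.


Since a_j = 6 for all j >= 0, the convolution sum becomes
c_k = sum_{j=0}^{k} 6 * 6 = 36 * (k + 1).
Equivalently, the generating function of (a_k) is 6/(1 - x) and its square is 36/(1 - x)^2 = sum_{k>=0} 36(k + 1) x^k.
For k = 63: 36 * 64 = 2304.

2304


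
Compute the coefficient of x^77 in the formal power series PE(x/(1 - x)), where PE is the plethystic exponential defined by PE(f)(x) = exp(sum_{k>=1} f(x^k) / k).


For f(x) = x/(1 - x) we have
sum_{k>=1} f(x^k) / k = sum_{k>=1} (1/k) * x^k / (1 - x^k) = sum_{k, m >= 1} x^(k m) / k,
which after exponentiating simplifies to
PE(x/(1 - x)) = prod_{k>=1} 1 / (1 - x^k).
This is the generating function for the partition function p(n), so the coefficient of x^77 is p(77).
Computing p(77) by dynamic programming over parts 1, 2, ..., 77: p(77) = 10619863.

10619863


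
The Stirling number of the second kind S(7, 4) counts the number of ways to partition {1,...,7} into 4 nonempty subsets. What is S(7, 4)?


Using the explicit formula S(n,k) = (1/k!) sum_{j=0}^{k} (-1)^(k-j) C(k,j) j^n:
S(7, 4) = 350
Equivalently, S(n,k) is n! times the coefficient of x^n in the EGF (e^x - 1)^k / k!.

350


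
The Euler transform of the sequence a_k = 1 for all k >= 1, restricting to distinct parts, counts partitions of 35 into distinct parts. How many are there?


Partitions of 35 into distinct parts can be computed via generating function.
Product (1+x)(1+x^2)(1+x^3)...
The coefficient of x^35 = 585

585


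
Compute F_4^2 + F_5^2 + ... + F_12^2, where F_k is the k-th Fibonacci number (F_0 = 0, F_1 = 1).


There is a standard identity sum_{k=0}^{N} F_k^2 = F_N * F_{N+1} (proved inductively from the telescoping relation F_k^2 = F_k F_{k+1} - F_{k-1} F_k). Then
sum_{k=4}^{12} F_k^2 = F_12 F_13 - F_3 F_4.
Computing: F_12 = 144, F_13 = 233, F_3 = 2, F_4 = 3.
Sum = 144 * 233 - 2 * 3 = 33546.

33546


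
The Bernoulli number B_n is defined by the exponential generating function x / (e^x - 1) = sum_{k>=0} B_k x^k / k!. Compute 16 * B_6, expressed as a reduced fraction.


Bernoulli numbers can also be computed recursively via B_0 = 1 and sum_{j=0}^{m} C(m+1, j) B_j = 0 for m >= 1. Odd-index Bernoulli numbers vanish for k >= 3.
Computing B_6 = 1/42, so 16 * B_6 = 16 * 1/42 = 8/21.

8/21


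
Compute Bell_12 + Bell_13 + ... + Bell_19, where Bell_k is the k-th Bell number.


Recall Bell_k counts set partitions of a k-set (with Bell_0 = 1 by convention).
Bell_12 through Bell_19: 4213597, 27644437, 190899322, 1382958545, 10480142147, 82864869804, 682076806159, 5832742205057
Sum = 4213597 + 27644437 + 190899322 + 1382958545 + 10480142147 + 82864869804 + 682076806159 + 5832742205057 = 6609769739068.

6609769739068


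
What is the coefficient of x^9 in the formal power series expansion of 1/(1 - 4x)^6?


The general identity 1/(1 - c x)^r = sum_{k>=0} c^k C(k + r - 1, r - 1) x^k follows by substituting y = c x into 1/(1 - y)^r = sum_{k>=0} C(k + r - 1, r - 1) y^k.
For c = 4, r = 6, k = 9:
4^9 * C(14, 5) = 262144 * 2002 = 524812288.

524812288


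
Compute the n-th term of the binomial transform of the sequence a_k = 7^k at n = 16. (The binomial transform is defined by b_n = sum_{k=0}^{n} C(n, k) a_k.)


With a_k = 7^k, b_n = sum_{k=0}^{n} C(n, k) 7^k = (1 + 7)^n by the binomial theorem.
For n = 16: (1 + 7)^16 = 8^16 = 281474976710656.

281474976710656


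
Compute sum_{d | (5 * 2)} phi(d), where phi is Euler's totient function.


First, 5 * 2 = 10. One classical identity is sum_{d | n} phi(d) = n (each k in [1, n] has a unique gcd with n, and among the k's with gcd(k, n) = n/d there are phi(d) of them). So the sum equals 10. We also verify directly:
Divisors of 10: 1, 2, 5, 10.
phi values: 1, 1, 4, 4.
Sum = 10.

10
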